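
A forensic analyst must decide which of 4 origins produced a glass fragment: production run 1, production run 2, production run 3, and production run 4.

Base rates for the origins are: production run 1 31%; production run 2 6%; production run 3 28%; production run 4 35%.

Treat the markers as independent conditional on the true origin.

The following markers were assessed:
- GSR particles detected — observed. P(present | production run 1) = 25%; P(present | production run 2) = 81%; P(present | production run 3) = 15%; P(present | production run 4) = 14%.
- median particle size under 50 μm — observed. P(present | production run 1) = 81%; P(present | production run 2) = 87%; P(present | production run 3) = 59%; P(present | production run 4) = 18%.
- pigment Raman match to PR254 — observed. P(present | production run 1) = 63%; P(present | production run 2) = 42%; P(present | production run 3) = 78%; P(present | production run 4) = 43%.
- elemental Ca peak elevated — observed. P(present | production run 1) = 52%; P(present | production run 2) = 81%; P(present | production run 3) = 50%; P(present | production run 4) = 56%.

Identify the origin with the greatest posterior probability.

production run 1

By Bayes' rule with conditional independence, the unnormalized weight for each hypothesis is prior × ∏ likelihoods:
  production run 1: 0.31 × 0.25 × 0.81 × 0.63 × 0.52 = 0.020565
  production run 2: 0.06 × 0.81 × 0.87 × 0.42 × 0.81 = 0.014384
  production run 3: 0.28 × 0.15 × 0.59 × 0.78 × 0.50 = 0.0096642
  production run 4: 0.35 × 0.14 × 0.18 × 0.43 × 0.56 = 0.0021239
The unnormalized weights sum to 0.046737.
P(production run 1 | evidence) ≈ 0.020565 / 0.046737 ≈ 0.440
P(production run 2 | evidence) ≈ 0.014384 / 0.046737 ≈ 0.308
P(production run 3 | evidence) ≈ 0.0096642 / 0.046737 ≈ 0.207
P(production run 4 | evidence) ≈ 0.0021239 / 0.046737 ≈ 0.045
The largest is 0.440, so production run 1 is most probable.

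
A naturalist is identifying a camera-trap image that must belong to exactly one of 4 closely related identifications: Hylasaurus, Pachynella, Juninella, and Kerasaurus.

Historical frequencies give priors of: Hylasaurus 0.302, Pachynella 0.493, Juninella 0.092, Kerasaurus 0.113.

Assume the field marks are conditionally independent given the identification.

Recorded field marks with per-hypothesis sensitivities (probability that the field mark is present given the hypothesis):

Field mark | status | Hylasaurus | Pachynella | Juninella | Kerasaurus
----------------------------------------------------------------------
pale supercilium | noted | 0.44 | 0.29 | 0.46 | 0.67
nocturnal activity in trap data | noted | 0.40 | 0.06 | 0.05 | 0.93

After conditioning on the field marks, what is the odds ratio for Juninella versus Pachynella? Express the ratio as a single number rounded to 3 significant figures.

The normalizing constant cancels in an odds ratio, so compute prior × likelihood for the two hypotheses only:
  Juninella: 0.092 × 0.46 × 0.05 = 0.002116
  Pachynella: 0.493 × 0.29 × 0.06 = 0.0085782
Posterior odds = 0.002116 / 0.0085782 ≈ 0.247.

0.247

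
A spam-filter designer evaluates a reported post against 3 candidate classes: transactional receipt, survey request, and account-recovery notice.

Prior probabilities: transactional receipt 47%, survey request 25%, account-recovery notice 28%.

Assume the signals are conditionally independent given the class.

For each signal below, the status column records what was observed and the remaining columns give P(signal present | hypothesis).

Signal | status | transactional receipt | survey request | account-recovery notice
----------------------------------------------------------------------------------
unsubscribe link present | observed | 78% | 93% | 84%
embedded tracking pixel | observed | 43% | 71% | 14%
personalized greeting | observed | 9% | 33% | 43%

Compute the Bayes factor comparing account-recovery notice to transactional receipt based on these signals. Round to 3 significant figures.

Joint likelihood of the signal pattern under each hypothesis:
  account-recovery notice: 0.84 × 0.14 × 0.43 = 0.050568
  transactional receipt: 0.78 × 0.43 × 0.09 = 0.030186
Bayes factor = 0.050568 / 0.030186 ≈ 1.68

1.68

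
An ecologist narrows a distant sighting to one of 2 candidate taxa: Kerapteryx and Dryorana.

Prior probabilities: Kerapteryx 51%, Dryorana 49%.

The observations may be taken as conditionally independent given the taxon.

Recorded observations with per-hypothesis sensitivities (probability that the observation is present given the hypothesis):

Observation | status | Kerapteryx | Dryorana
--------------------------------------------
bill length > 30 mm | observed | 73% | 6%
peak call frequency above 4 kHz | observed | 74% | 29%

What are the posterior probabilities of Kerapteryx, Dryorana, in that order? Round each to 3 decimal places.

0.970, 0.030

By Bayes' rule with conditional independence, the unnormalized weight for each hypothesis is prior × ∏ likelihoods:
  Kerapteryx: 0.51 × 0.73 × 0.74 = 0.2755
  Dryorana: 0.49 × 0.06 × 0.29 = 0.008526
The unnormalized weights sum to 0.28403.
P(Kerapteryx | evidence) = 0.2755 / 0.28403 ≈ 0.970
P(Dryorana | evidence) = 0.008526 / 0.28403 ≈ 0.030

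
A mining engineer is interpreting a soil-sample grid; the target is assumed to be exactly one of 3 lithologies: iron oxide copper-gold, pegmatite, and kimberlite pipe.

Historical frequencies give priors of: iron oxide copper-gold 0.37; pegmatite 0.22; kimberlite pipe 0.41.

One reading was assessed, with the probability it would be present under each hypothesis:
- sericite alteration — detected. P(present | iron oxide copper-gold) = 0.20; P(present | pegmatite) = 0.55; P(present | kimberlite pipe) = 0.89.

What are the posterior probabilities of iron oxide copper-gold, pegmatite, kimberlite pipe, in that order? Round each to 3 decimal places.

0.132, 0.216, 0.652

For each hypothesis, the unnormalized posterior weight is prior × likelihood:
  iron oxide copper-gold: 0.37 × 0.20 = 0.074
  pegmatite: 0.22 × 0.55 = 0.121
  kimberlite pipe: 0.41 × 0.89 = 0.3649
Marginal likelihood of the evidence = 0.5599.
P(iron oxide copper-gold | evidence) = 0.074 / 0.5599 ≈ 0.132
P(pegmatite | evidence) = 0.121 / 0.5599 ≈ 0.216
P(kimberlite pipe | evidence) = 0.3649 / 0.5599 ≈ 0.652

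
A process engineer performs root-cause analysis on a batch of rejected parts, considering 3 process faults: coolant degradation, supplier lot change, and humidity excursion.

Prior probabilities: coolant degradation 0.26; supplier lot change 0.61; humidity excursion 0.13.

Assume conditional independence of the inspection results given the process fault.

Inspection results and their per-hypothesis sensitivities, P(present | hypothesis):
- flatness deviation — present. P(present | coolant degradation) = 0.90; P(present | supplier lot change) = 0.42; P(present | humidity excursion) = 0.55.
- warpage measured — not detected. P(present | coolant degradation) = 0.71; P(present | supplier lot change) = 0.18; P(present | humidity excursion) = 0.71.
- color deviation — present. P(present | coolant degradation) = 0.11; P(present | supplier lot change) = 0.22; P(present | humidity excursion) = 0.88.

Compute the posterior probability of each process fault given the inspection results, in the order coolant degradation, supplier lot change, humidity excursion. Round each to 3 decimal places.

Multiply each prior by the joint likelihood of the inspection result pattern (using 1 − P(present | H) for each absent inspection result):
  coolant degradation: 0.26 × 0.90 × (1 − 0.71) × 0.11 = 0.0074646
  supplier lot change: 0.61 × 0.42 × (1 − 0.18) × 0.22 = 0.046218
  humidity excursion: 0.13 × 0.55 × (1 − 0.71) × 0.88 = 0.018247
Normalizing constant Z = 0.0074646 + 0.046218 + 0.018247 = 0.07193.
P(coolant degradation | evidence) = 0.0074646 / 0.07193 ≈ 0.104
P(supplier lot change | evidence) = 0.046218 / 0.07193 ≈ 0.643
P(humidity excursion | evidence) = 0.018247 / 0.07193 ≈ 0.254

0.104, 0.643, 0.254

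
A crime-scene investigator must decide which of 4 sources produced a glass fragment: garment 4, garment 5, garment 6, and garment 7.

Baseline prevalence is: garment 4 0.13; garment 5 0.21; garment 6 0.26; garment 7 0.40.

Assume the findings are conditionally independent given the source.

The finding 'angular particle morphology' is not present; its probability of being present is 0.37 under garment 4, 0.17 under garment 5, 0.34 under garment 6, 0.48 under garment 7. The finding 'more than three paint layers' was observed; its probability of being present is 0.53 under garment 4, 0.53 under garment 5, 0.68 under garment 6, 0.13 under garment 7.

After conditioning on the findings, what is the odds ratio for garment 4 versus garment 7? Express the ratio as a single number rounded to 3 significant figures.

1.61

The normalizing constant cancels in an odds ratio, so compute prior × likelihood for the two hypotheses only (using 1 − P(present | H) for each absent finding):
  garment 4: 0.13 × (1 − 0.37) × 0.53 = 0.043407
  garment 7: 0.40 × (1 − 0.48) × 0.13 = 0.02704
Posterior odds = 0.043407 / 0.02704 ≈ 1.61.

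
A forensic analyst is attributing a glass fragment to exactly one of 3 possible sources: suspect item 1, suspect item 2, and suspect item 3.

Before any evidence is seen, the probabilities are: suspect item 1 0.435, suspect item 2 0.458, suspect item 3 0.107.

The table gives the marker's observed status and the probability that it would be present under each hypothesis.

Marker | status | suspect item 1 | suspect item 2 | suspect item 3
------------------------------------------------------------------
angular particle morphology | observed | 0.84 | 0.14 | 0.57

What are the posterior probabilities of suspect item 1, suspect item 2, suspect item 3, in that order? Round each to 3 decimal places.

For each hypothesis, the unnormalized posterior weight is prior × likelihood:
  suspect item 1: 0.435 × 0.84 = 0.3654
  suspect item 2: 0.458 × 0.14 = 0.06412
  suspect item 3: 0.107 × 0.57 = 0.06099
Marginal likelihood of the evidence = 0.49051.
P(suspect item 1 | evidence) = 0.3654 / 0.49051 ≈ 0.745
P(suspect item 2 | evidence) = 0.06412 / 0.49051 ≈ 0.131
P(suspect item 3 | evidence) = 0.06099 / 0.49051 ≈ 0.124

0.745, 0.131, 0.124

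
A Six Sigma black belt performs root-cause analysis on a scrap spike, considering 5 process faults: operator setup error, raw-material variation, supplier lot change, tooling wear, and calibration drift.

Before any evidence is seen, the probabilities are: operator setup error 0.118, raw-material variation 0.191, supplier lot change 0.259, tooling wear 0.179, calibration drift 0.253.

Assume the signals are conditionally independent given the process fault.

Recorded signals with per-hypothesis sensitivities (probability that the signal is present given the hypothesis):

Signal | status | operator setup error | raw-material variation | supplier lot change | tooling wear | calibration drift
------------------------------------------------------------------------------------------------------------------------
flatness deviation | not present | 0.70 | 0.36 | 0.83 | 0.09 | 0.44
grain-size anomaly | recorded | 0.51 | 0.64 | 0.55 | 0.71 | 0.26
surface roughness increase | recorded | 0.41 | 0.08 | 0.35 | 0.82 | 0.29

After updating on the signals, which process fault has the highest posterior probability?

For each hypothesis, the unnormalized posterior weight is prior × product of the signal likelihoods (using 1 − P(present | H) for each absent signal):
  operator setup error: 0.118 × (1 − 0.70) × 0.51 × 0.41 = 0.0074021
  raw-material variation: 0.191 × (1 − 0.36) × 0.64 × 0.08 = 0.0062587
  supplier lot change: 0.259 × (1 − 0.83) × 0.55 × 0.35 = 0.0084758
  tooling wear: 0.179 × (1 − 0.09) × 0.71 × 0.82 = 0.094835
  calibration drift: 0.253 × (1 − 0.44) × 0.26 × 0.29 = 0.010683
The unnormalized weights sum to 0.12765.
P(operator setup error | evidence) ≈ 0.0074021 / 0.12765 ≈ 0.058
P(raw-material variation | evidence) ≈ 0.0062587 / 0.12765 ≈ 0.049
P(supplier lot change | evidence) ≈ 0.0084758 / 0.12765 ≈ 0.066
P(tooling wear | evidence) ≈ 0.094835 / 0.12765 ≈ 0.743
P(calibration drift | evidence) ≈ 0.010683 / 0.12765 ≈ 0.084
The largest is 0.743, so tooling wear is most probable.

tooling wear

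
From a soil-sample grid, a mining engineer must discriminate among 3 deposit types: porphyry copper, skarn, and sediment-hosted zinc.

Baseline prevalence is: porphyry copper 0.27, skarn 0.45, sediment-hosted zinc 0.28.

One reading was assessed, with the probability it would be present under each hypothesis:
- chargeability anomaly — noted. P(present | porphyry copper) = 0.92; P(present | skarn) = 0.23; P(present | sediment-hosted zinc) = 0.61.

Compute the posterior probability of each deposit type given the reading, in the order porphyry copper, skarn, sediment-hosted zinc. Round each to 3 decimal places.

By Bayes' rule, the unnormalized weight for each hypothesis is prior × likelihood:
  porphyry copper: 0.27 × 0.92 = 0.2484
  skarn: 0.45 × 0.23 = 0.1035
  sediment-hosted zinc: 0.28 × 0.61 = 0.1708
Marginal likelihood of the evidence = 0.5227.
P(porphyry copper | evidence) = 0.2484 / 0.5227 ≈ 0.475
P(skarn | evidence) = 0.1035 / 0.5227 ≈ 0.198
P(sediment-hosted zinc | evidence) = 0.1708 / 0.5227 ≈ 0.327

0.475, 0.198, 0.327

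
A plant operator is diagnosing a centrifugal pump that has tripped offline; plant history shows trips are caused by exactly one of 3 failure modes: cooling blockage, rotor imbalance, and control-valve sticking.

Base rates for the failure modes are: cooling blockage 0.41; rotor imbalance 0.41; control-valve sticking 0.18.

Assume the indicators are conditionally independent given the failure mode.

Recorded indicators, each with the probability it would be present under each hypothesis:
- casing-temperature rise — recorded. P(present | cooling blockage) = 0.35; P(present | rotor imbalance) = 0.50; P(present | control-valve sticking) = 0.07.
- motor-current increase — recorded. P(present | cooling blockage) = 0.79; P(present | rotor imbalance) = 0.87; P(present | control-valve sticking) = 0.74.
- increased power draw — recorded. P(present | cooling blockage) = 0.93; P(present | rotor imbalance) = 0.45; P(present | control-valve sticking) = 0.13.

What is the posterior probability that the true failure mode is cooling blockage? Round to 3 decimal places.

0.564

Multiply each prior by the joint likelihood of the indicator pattern:
  cooling blockage: 0.41 × 0.35 × 0.79 × 0.93 = 0.10543
  rotor imbalance: 0.41 × 0.50 × 0.87 × 0.45 = 0.080257
  control-valve sticking: 0.18 × 0.07 × 0.74 × 0.13 = 0.0012121
Normalizing constant Z = 0.10543 + 0.080257 + 0.0012121 = 0.1869.
P(cooling blockage | evidence) = 0.10543 / 0.1869 ≈ 0.564.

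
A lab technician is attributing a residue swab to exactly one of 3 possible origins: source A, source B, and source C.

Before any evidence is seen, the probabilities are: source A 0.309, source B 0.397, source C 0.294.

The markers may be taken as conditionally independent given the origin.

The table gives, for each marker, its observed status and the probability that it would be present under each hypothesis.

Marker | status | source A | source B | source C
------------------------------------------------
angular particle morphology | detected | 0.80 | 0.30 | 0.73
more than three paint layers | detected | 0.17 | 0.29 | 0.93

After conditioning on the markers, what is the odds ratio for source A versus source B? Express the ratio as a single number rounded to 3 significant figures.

The normalizing constant cancels in an odds ratio, so compute prior × likelihood for the two hypotheses only:
  source A: 0.309 × 0.80 × 0.17 = 0.042024
  source B: 0.397 × 0.30 × 0.29 = 0.034539
Odds(source A : source B) = 0.042024 / 0.034539 ≈ 1.22.

1.22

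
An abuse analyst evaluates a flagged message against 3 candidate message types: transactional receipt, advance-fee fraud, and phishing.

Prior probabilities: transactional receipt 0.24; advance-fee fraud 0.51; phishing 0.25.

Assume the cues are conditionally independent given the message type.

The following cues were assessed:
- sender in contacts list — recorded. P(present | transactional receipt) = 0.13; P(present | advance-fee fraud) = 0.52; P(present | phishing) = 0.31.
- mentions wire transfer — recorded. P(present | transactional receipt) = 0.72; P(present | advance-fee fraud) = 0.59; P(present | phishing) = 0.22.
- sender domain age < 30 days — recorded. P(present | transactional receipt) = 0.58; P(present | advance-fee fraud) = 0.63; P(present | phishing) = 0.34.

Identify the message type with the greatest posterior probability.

For each hypothesis, the unnormalized posterior weight is prior × product of the cue likelihoods:
  transactional receipt: 0.24 × 0.13 × 0.72 × 0.58 = 0.013029
  advance-fee fraud: 0.51 × 0.52 × 0.59 × 0.63 = 0.098575
  phishing: 0.25 × 0.31 × 0.22 × 0.34 = 0.005797
Normalizing constant Z = 0.013029 + 0.098575 + 0.005797 = 0.1174.
P(transactional receipt | evidence) ≈ 0.013029 / 0.1174 ≈ 0.111
P(advance-fee fraud | evidence) ≈ 0.098575 / 0.1174 ≈ 0.840
P(phishing | evidence) ≈ 0.005797 / 0.1174 ≈ 0.049
The largest is 0.840, so advance-fee fraud is most probable.

advance-fee fraud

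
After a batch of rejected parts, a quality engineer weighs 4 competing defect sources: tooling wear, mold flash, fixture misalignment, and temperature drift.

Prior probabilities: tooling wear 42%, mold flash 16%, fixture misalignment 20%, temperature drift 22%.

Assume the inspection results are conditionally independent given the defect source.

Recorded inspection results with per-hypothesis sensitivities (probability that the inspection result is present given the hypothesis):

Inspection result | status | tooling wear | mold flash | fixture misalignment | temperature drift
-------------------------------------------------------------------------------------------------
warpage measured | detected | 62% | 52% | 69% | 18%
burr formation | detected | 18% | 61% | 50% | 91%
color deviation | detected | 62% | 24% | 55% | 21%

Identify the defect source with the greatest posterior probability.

For each hypothesis, the unnormalized posterior weight is prior × product of the inspection result likelihoods:
  tooling wear: 0.42 × 0.62 × 0.18 × 0.62 = 0.029061
  mold flash: 0.16 × 0.52 × 0.61 × 0.24 = 0.01218
  fixture misalignment: 0.20 × 0.69 × 0.50 × 0.55 = 0.03795
  temperature drift: 0.22 × 0.18 × 0.91 × 0.21 = 0.0075676
The unnormalized weights sum to 0.086759.
P(tooling wear | evidence) ≈ 0.029061 / 0.086759 ≈ 0.335
P(mold flash | evidence) ≈ 0.01218 / 0.086759 ≈ 0.140
P(fixture misalignment | evidence) ≈ 0.03795 / 0.086759 ≈ 0.437
P(temperature drift | evidence) ≈ 0.0075676 / 0.086759 ≈ 0.087
The largest is 0.437, so fixture misalignment is most probable.

fixture misalignment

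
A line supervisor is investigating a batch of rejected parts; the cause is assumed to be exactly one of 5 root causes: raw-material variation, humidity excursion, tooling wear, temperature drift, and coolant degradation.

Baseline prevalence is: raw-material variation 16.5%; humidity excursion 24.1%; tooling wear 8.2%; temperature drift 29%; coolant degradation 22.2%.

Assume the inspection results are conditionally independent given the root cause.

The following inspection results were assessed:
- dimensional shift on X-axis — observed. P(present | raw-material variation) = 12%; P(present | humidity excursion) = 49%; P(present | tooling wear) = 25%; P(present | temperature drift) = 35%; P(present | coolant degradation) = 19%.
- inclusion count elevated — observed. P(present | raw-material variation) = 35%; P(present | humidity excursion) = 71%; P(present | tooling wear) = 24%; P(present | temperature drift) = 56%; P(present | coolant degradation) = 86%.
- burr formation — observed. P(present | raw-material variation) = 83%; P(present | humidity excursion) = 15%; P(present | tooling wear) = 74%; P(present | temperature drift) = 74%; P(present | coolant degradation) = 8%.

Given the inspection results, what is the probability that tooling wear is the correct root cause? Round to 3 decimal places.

By Bayes' rule with conditional independence, the unnormalized weight for each hypothesis is prior × ∏ likelihoods:
  raw-material variation: 0.165 × 0.12 × 0.35 × 0.83 = 0.0057519
  humidity excursion: 0.241 × 0.49 × 0.71 × 0.15 = 0.012577
  tooling wear: 0.082 × 0.25 × 0.24 × 0.74 = 0.0036408
  temperature drift: 0.290 × 0.35 × 0.56 × 0.74 = 0.042062
  coolant degradation: 0.222 × 0.19 × 0.86 × 0.08 = 0.002902
The unnormalized weights sum to 0.066933.
P(tooling wear | evidence) = 0.0036408 / 0.066933 ≈ 0.054.

0.054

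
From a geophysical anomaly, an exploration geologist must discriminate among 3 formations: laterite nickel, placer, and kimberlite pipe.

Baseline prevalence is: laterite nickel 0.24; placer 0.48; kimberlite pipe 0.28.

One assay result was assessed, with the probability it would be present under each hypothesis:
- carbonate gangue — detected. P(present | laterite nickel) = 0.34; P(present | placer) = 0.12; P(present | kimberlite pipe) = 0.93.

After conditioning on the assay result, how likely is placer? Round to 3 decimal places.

0.144

By Bayes' rule, the unnormalized weight for each hypothesis is prior × likelihood:
  laterite nickel: 0.24 × 0.34 = 0.0816
  placer: 0.48 × 0.12 = 0.0576
  kimberlite pipe: 0.28 × 0.93 = 0.2604
Marginal likelihood of the evidence = 0.3996.
P(placer | evidence) = 0.0576 / 0.3996 ≈ 0.144.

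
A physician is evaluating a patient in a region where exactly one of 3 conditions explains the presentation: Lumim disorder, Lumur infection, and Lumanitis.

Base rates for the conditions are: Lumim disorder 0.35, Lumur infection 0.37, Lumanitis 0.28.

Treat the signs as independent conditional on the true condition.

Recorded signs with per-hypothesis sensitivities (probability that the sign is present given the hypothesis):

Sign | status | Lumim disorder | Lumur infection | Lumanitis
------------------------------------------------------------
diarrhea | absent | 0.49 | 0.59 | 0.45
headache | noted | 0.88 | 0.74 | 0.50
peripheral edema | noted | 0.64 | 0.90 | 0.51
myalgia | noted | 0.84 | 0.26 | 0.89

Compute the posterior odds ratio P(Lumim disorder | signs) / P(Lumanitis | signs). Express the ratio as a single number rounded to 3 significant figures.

Unnormalized posterior weight (prior times the sign likelihoods) for each of the two hypotheses (using 1 − P(present | H) for each absent sign):
  Lumim disorder: 0.35 × (1 − 0.49) × 0.88 × 0.64 × 0.84 = 0.084446
  Lumanitis: 0.28 × (1 − 0.45) × 0.50 × 0.51 × 0.89 = 0.03495
Posterior odds = 0.084446 / 0.03495 ≈ 2.42.

2.42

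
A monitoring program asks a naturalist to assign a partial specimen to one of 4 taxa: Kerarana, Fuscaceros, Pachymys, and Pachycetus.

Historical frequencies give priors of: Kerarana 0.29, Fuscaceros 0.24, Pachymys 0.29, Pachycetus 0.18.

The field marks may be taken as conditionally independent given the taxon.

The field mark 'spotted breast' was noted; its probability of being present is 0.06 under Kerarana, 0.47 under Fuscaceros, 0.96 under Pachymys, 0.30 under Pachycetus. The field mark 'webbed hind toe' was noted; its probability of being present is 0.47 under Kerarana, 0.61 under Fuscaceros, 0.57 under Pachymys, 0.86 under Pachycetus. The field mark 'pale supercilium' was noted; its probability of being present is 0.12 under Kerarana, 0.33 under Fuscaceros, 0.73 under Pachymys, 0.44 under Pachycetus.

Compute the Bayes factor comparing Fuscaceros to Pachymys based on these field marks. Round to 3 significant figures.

0.237

Take the product of per-field mark likelihoods under each hypothesis, then divide.
  Fuscaceros: 0.47 × 0.61 × 0.33 = 0.094611
  Pachymys: 0.96 × 0.57 × 0.73 = 0.39946
Bayes factor = 0.094611 / 0.39946 ≈ 0.237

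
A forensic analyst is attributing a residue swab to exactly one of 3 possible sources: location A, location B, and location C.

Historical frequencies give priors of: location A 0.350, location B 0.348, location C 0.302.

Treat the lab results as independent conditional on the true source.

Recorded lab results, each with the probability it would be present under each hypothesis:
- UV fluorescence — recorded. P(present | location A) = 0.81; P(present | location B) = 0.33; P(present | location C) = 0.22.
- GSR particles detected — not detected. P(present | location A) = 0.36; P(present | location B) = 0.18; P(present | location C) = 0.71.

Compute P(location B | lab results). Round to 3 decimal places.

0.319

Multiply each prior by the joint likelihood of the lab result pattern (using 1 − P(present | H) for each absent lab result):
  location A: 0.350 × 0.81 × (1 − 0.36) = 0.18144
  location B: 0.348 × 0.33 × (1 − 0.18) = 0.094169
  location C: 0.302 × 0.22 × (1 − 0.71) = 0.019268
Marginal likelihood of the evidence = 0.29488.
P(location B | evidence) = 0.094169 / 0.29488 ≈ 0.319.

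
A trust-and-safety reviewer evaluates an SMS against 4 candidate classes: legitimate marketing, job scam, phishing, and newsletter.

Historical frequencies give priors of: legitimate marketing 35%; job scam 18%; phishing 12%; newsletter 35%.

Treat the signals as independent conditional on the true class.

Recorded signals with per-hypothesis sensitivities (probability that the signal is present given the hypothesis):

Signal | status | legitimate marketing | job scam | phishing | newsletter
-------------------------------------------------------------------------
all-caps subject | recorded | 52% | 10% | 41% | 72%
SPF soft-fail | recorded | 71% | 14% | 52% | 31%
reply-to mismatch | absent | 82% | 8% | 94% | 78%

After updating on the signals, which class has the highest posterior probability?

For each hypothesis, the unnormalized posterior weight is prior × product of the signal likelihoods (using 1 − P(present | H) for each absent signal):
  legitimate marketing: 0.35 × 0.52 × 0.71 × (1 − 0.82) = 0.02326
  job scam: 0.18 × 0.10 × 0.14 × (1 − 0.08) = 0.0023184
  phishing: 0.12 × 0.41 × 0.52 × (1 − 0.94) = 0.001535
  newsletter: 0.35 × 0.72 × 0.31 × (1 − 0.78) = 0.017186
The unnormalized weights sum to 0.044299.
P(legitimate marketing | evidence) ≈ 0.02326 / 0.044299 ≈ 0.525
P(job scam | evidence) ≈ 0.0023184 / 0.044299 ≈ 0.052
P(phishing | evidence) ≈ 0.001535 / 0.044299 ≈ 0.035
P(newsletter | evidence) ≈ 0.017186 / 0.044299 ≈ 0.388
The largest is 0.525, so legitimate marketing is most probable.

legitimate marketing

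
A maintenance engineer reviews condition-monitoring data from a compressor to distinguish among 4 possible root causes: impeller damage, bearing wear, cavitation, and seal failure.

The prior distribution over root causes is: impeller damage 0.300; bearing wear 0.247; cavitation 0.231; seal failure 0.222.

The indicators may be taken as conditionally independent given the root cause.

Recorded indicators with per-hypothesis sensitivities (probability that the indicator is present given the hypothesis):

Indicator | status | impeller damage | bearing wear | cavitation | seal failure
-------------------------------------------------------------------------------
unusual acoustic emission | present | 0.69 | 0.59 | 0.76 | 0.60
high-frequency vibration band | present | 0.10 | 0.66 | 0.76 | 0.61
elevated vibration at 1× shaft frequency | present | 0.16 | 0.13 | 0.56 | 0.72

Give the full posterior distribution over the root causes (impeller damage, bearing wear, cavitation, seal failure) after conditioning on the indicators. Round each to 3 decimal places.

Multiply each prior by the joint likelihood of the indicator pattern:
  impeller damage: 0.300 × 0.69 × 0.10 × 0.16 = 0.003312
  bearing wear: 0.247 × 0.59 × 0.66 × 0.13 = 0.012504
  cavitation: 0.231 × 0.76 × 0.76 × 0.56 = 0.074718
  seal failure: 0.222 × 0.60 × 0.61 × 0.72 = 0.058501
The unnormalized weights sum to 0.14904.
P(impeller damage | evidence) = 0.003312 / 0.14904 ≈ 0.022
P(bearing wear | evidence) = 0.012504 / 0.14904 ≈ 0.084
P(cavitation | evidence) = 0.074718 / 0.14904 ≈ 0.501
P(seal failure | evidence) = 0.058501 / 0.14904 ≈ 0.393

0.022, 0.084, 0.501, 0.393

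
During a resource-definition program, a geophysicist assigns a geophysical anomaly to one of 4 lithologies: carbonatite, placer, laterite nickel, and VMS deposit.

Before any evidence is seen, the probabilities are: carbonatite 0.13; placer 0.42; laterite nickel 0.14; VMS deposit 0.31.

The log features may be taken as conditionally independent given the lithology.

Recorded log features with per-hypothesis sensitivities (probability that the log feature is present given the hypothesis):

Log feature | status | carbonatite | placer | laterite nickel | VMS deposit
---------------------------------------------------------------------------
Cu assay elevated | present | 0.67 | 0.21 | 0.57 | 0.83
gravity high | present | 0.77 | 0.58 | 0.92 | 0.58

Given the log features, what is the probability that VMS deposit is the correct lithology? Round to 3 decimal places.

0.438

By Bayes' rule with conditional independence, the unnormalized weight for each hypothesis is prior × ∏ likelihoods:
  carbonatite: 0.13 × 0.67 × 0.77 = 0.067067
  placer: 0.42 × 0.21 × 0.58 = 0.051156
  laterite nickel: 0.14 × 0.57 × 0.92 = 0.073416
  VMS deposit: 0.31 × 0.83 × 0.58 = 0.14923
Normalizing constant Z = 0.067067 + 0.051156 + 0.073416 + 0.14923 = 0.34087.
P(VMS deposit | evidence) = 0.14923 / 0.34087 ≈ 0.438.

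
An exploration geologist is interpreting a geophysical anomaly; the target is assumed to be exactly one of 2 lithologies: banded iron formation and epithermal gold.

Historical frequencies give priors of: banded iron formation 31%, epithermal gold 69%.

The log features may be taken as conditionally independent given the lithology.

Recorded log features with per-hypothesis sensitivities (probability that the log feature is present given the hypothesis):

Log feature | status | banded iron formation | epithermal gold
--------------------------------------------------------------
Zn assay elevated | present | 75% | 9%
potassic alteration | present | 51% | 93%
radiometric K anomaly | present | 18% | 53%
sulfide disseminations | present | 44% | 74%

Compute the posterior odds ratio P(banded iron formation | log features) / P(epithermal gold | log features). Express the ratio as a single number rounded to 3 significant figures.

Posterior odds equal prior odds times the likelihood ratio; only the two competing hypotheses matter.
  banded iron formation: 0.31 × 0.75 × 0.51 × 0.18 × 0.44 = 0.0093911
  epithermal gold: 0.69 × 0.09 × 0.93 × 0.53 × 0.74 = 0.022651
Posterior odds = 0.0093911 / 0.022651 ≈ 0.415.

0.415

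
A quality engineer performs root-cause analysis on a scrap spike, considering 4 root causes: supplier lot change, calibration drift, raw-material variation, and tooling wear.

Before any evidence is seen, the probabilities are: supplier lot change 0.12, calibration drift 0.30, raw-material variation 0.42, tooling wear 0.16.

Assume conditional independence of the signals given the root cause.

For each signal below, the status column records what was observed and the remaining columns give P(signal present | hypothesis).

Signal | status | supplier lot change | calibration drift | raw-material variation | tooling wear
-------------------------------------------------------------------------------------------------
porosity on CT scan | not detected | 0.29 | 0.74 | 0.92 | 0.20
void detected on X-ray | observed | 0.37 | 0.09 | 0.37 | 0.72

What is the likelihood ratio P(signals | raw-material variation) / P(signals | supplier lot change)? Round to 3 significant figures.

The Bayes factor is the ratio of the joint likelihoods of the signal pattern under the two hypotheses (using 1 − P(present | H) for each absent signal).
  raw-material variation: (1 − 0.92) × 0.37 = 0.0296
  supplier lot change: (1 − 0.29) × 0.37 = 0.2627
Bayes factor = 0.0296 / 0.2627 ≈ 0.113

0.113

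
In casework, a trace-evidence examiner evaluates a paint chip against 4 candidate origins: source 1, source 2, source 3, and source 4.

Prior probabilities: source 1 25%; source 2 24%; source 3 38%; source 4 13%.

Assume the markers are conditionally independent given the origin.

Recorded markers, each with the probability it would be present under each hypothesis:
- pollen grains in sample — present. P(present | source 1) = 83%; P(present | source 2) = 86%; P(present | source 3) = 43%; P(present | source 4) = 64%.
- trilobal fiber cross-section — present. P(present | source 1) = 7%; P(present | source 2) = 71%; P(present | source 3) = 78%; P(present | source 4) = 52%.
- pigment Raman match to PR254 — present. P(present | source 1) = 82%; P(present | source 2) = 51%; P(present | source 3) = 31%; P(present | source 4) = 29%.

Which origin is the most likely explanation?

source 2

Multiply each prior by the joint likelihood of the marker pattern:
  source 1: 0.25 × 0.83 × 0.07 × 0.82 = 0.011911
  source 2: 0.24 × 0.86 × 0.71 × 0.51 = 0.074737
  source 3: 0.38 × 0.43 × 0.78 × 0.31 = 0.03951
  source 4: 0.13 × 0.64 × 0.52 × 0.29 = 0.012547
Normalizing constant Z = 0.011911 + 0.074737 + 0.03951 + 0.012547 = 0.1387.
P(source 1 | evidence) ≈ 0.011911 / 0.1387 ≈ 0.086
P(source 2 | evidence) ≈ 0.074737 / 0.1387 ≈ 0.539
P(source 3 | evidence) ≈ 0.03951 / 0.1387 ≈ 0.285
P(source 4 | evidence) ≈ 0.012547 / 0.1387 ≈ 0.090
The largest is 0.539, so source 2 is most probable.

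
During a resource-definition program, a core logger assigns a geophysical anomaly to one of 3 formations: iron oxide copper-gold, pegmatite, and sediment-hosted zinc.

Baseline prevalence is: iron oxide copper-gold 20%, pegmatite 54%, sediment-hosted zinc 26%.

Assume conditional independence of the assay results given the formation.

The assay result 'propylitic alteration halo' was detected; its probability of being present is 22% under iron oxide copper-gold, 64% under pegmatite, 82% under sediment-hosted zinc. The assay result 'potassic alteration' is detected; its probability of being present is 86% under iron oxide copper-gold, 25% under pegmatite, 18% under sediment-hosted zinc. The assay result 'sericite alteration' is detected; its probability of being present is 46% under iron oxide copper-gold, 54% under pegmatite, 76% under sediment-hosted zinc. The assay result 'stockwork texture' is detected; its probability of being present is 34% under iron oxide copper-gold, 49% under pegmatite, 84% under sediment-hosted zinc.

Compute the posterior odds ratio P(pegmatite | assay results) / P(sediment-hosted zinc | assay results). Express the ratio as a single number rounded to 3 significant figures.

The normalizing constant cancels in an odds ratio, so compute prior × likelihood for the two hypotheses only:
  pegmatite: 0.540 × 0.64 × 0.25 × 0.54 × 0.49 = 0.022861
  sediment-hosted zinc: 0.260 × 0.82 × 0.18 × 0.76 × 0.84 = 0.024499
Odds(pegmatite : sediment-hosted zinc) = 0.022861 / 0.024499 ≈ 0.933.

0.933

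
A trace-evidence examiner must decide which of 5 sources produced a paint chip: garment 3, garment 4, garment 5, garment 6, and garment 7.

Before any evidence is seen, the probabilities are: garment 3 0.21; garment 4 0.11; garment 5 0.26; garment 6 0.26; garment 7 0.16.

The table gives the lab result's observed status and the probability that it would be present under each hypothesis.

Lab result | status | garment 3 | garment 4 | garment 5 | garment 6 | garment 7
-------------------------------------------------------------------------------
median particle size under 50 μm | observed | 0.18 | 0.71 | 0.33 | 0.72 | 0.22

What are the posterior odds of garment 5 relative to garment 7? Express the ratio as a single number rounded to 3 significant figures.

The normalizing constant cancels in an odds ratio, so compute prior × likelihood for the two hypotheses only:
  garment 5: 0.26 × 0.33 = 0.0858
  garment 7: 0.16 × 0.22 = 0.0352
Posterior odds = 0.0858 / 0.0352 ≈ 2.44.

2.44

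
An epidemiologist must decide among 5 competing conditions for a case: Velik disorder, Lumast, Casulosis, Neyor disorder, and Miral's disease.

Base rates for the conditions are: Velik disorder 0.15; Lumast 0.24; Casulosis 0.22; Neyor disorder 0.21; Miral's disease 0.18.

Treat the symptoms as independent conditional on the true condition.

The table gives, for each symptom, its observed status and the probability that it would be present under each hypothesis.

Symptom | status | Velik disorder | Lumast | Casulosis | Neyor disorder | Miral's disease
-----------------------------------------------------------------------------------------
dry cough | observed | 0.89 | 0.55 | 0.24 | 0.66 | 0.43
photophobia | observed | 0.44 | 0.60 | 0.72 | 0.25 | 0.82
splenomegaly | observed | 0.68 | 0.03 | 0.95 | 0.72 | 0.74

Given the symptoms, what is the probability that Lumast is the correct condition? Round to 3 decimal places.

0.016

For each hypothesis, the unnormalized posterior weight is prior × product of the symptom likelihoods:
  Velik disorder: 0.15 × 0.89 × 0.44 × 0.68 = 0.039943
  Lumast: 0.24 × 0.55 × 0.60 × 0.03 = 0.002376
  Casulosis: 0.22 × 0.24 × 0.72 × 0.95 = 0.036115
  Neyor disorder: 0.21 × 0.66 × 0.25 × 0.72 = 0.024948
  Miral's disease: 0.18 × 0.43 × 0.82 × 0.74 = 0.046966
Marginal likelihood of the evidence = 0.15035.
P(Lumast | evidence) = 0.002376 / 0.15035 ≈ 0.016.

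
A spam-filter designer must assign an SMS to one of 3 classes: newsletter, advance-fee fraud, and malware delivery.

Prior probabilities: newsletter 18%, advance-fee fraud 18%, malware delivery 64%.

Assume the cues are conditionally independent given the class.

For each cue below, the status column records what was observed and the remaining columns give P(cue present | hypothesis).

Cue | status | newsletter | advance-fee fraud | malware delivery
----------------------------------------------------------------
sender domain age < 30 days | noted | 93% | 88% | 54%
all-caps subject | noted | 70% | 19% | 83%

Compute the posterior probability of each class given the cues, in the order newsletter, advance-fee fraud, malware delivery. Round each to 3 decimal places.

0.270, 0.069, 0.661

Multiply each prior by the joint likelihood of the cue pattern:
  newsletter: 0.18 × 0.93 × 0.70 = 0.11718
  advance-fee fraud: 0.18 × 0.88 × 0.19 = 0.030096
  malware delivery: 0.64 × 0.54 × 0.83 = 0.28685
Marginal likelihood of the evidence = 0.43412.
P(newsletter | evidence) = 0.11718 / 0.43412 ≈ 0.270
P(advance-fee fraud | evidence) = 0.030096 / 0.43412 ≈ 0.069
P(malware delivery | evidence) = 0.28685 / 0.43412 ≈ 0.661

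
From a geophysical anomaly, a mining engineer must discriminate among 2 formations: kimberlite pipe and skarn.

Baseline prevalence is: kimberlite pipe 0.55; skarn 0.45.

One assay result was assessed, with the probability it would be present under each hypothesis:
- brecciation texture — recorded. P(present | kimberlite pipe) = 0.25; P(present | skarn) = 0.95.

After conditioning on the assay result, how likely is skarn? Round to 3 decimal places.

For each hypothesis, the unnormalized posterior weight is prior × likelihood:
  kimberlite pipe: 0.55 × 0.25 = 0.1375
  skarn: 0.45 × 0.95 = 0.4275
The unnormalized weights sum to 0.565.
P(skarn | evidence) = 0.4275 / 0.565 ≈ 0.757.

0.757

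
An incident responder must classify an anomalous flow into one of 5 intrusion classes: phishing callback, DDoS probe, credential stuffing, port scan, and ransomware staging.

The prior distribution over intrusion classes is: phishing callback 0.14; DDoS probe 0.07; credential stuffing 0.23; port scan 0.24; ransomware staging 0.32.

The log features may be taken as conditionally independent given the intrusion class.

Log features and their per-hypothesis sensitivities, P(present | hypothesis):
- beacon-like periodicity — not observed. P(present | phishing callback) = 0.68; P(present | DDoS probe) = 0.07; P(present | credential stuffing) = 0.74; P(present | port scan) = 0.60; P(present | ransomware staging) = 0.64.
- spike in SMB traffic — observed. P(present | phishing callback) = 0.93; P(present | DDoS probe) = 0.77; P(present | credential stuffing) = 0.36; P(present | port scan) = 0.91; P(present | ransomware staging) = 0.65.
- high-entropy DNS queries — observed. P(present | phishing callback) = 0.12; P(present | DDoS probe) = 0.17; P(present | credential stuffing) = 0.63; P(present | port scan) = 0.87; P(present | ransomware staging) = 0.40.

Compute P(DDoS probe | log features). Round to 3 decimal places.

Multiply each prior by the joint likelihood of the log feature pattern (using 1 − P(present | H) for each absent log feature):
  phishing callback: 0.14 × (1 − 0.68) × 0.93 × 0.12 = 0.0049997
  DDoS probe: 0.07 × (1 − 0.07) × 0.77 × 0.17 = 0.0085216
  credential stuffing: 0.23 × (1 − 0.74) × 0.36 × 0.63 = 0.013563
  port scan: 0.24 × (1 − 0.60) × 0.91 × 0.87 = 0.076003
  ransomware staging: 0.32 × (1 − 0.64) × 0.65 × 0.40 = 0.029952
The unnormalized weights sum to 0.13304.
P(DDoS probe | evidence) = 0.0085216 / 0.13304 ≈ 0.064.

0.064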